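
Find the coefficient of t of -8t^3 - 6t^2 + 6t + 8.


Read off the coefficient of t: 6


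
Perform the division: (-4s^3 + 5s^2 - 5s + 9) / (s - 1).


(-4s^3 + 5s^2 - 5s + 9) / (s - 1)
Step 1: -4s^2 * (s - 1) = -4s^3 + 4s^2; subtract.
Step 2: s * (s - 1) = s^2 - s; subtract.
Step 3: -4 * (s - 1) = -4s + 4; subtract.
Quotient: -4s^2 + s - 4, Remainder: 5


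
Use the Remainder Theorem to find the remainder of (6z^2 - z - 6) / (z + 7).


By the Remainder Theorem, the remainder equals p(-7):
  6*(-7)^2 = 294
  -1*(-7)^1 = 7
  constant: -6
Sum: 294 + 7 - 6 = 295


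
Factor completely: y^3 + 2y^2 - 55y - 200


Try integer roots (divisors of -200). y=-5: p(-5)=0.
Divide out (y + 5): quotient is y^2 - 3y - 40.
Factor the quadratic: (y + 5)(y - 8)
Result: (y + 5)(y + 5)(y - 8)


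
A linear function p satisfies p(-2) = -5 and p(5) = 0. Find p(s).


p(s) = ms + b. Using p(-2)=-5, p(5)=0:
m = (-5)/(-2 - 5) = -5/-7 = 5/7
b = -5 - m*(-2) = -5 + 10/7 = -25/7
p(s) = (5/7)s - (25/7)


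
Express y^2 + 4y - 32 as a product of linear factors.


Roots satisfy r1 + r2 = -b/a = -4 and r1*r2 = c/a = -32.
So r1 = 4, r2 = -8.
y^2 + 4y - 32 = (y - r1)(y - r2) = (y - 4)(y + 8)


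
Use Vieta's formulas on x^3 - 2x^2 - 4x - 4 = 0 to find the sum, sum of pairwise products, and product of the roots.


Monic cubic x^3+bx^2+cx+d=0: sum=-b, pairwise sum=c, product=-d.
b=-2, c=-4, d=-4
r1+r2+r3 = 2
r1r2+r1r3+r2r3 = -4
r1r2r3 = 4


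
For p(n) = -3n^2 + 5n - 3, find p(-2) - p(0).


p(-2) = -25
p(0) = -3
p(-2) - p(0) = -25 + 3 = -22


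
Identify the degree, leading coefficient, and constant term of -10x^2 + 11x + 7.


Highest power of x is 2, with coefficient -10. Constant term is 7.
Degree = 2, leading coefficient = -10, constant term = 7


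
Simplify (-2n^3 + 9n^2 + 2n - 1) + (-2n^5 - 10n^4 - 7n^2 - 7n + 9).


Align terms by degree and add:
  -2n^3 + 9n^2 + 2n - 1
  -2n^5 - 10n^4 - 7n^2 - 7n + 9
= -2n^5 - 10n^4 - 2n^3 + 2n^2 - 5n + 8


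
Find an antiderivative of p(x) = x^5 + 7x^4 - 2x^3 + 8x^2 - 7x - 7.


Reverse power rule on each term:
  ∫ x^5 dx = (1/6)x^6
  ∫ 7x^4 dx = (7/5)x^5
  ∫ -2x^3 dx = -(1/2)x^4
  ∫ 8x^2 dx = (8/3)x^3
  ∫ -7x dx = -(7/2)x^2
  ∫ -7 dx = -7x
F(x) = (1/6)x^6 + (7/5)x^5 - (1/2)x^4 + (8/3)x^3 - (7/2)x^2 - 7x + C


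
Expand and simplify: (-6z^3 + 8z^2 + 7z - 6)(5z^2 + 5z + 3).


Distribute each term of the first polynomial:
  (-6z^3)(5z^2 + 5z + 3) = -30z^5 - 30z^4 - 18z^3
  (8z^2)(5z^2 + 5z + 3) = 40z^4 + 40z^3 + 24z^2
  (7z)(5z^2 + 5z + 3) = 35z^3 + 35z^2 + 21z
  (-6)(5z^2 + 5z + 3) = -30z^2 - 30z - 18
Sum: -30z^5 + 10z^4 + 57z^3 + 29z^2 - 9z - 18


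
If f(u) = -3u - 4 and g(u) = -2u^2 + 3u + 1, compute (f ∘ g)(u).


Substitute g(u) into f:
f(g(u)) = -3*(-2u^2 + 3u + 1) + (-4)
Expand and combine: 6u^2 - 9u - 7


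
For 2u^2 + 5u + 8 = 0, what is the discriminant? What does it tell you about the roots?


D = b^2 - 4ac = (5)^2 - 4(2)(8) = 25 - 64 = -39
Since D < 0: two complex conjugate roots (no real roots)


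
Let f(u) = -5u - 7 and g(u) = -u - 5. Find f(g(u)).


Substitute g(u) into f:
f(g(u)) = -5*(-u - 5) + (-7)
Expand and combine: 5u + 18


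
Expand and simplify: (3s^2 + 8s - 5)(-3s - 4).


Distribute each term of the first polynomial:
  (3s^2)(-3s - 4) = -9s^3 - 12s^2
  (8s)(-3s - 4) = -24s^2 - 32s
  (-5)(-3s - 4) = 15s + 20
Sum: -9s^3 - 36s^2 - 17s + 20


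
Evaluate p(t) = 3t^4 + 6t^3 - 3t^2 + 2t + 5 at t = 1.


Using direct substitution:
  3 * (1)^4 = 3
  6 * (1)^3 = 6
  -3 * (1)^2 = -3
  2 * (1)^1 = 2
  constant: 5
Sum = 3 + 6 - 3 + 2 + 5 = 13


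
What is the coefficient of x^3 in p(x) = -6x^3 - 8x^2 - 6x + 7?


Read off the coefficient of x^3: -6


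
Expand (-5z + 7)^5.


Expand (-5z + 7)^5 by repeated multiplication:
  (-5z + 7)^2 = 25z^2 - 70z + 49
  (-5z + 7)^3 = -125z^3 + 525z^2 - 735z + 343
  (-5z + 7)^4 = 625z^4 - 3500z^3 + 7350z^2 - 6860z + 2401
= -3125z^5 + 21875z^4 - 61250z^3 + 85750z^2 - 60025z + 16807


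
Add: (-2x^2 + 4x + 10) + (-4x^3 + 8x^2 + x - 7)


Align terms by degree and add:
  -2x^2 + 4x + 10
  -4x^3 + 8x^2 + x - 7
= -4x^3 + 6x^2 + 5x + 3


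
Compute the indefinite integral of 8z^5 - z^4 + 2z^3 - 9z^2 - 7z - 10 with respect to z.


Reverse power rule on each term:
  ∫ 8z^5 dz = (4/3)z^6
  ∫ -z^4 dz = -(1/5)z^5
  ∫ 2z^3 dz = (1/2)z^4
  ∫ -9z^2 dz = -3z^3
  ∫ -7z dz = -(7/2)z^2
  ∫ -10 dz = -10z
F(z) = (4/3)z^6 - (1/5)z^5 + (1/2)z^4 - 3z^3 - (7/2)z^2 - 10z + C


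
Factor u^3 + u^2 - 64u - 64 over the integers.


Try integer roots (divisors of -64). u=8: p(8)=0.
Divide out (u - 8): quotient is u^2 + 9u + 8.
Factor the quadratic: (u + 1)(u + 8)
Result: (u - 8)(u + 1)(u + 8)


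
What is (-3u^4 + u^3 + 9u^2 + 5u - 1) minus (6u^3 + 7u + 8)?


Distribute the minus sign:
  (-3u^4 + u^3 + 9u^2 + 5u - 1)
- (6u^3 + 7u + 8)
Negate second polynomial: -6u^3 - 7u - 8
Add: -3u^4 - 5u^3 + 9u^2 - 2u - 9


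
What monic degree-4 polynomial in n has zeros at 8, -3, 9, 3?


p(n) = (n - 8)(n + 3)(n - 9)(n - 3)
Expand: n^4 - 17n^3 + 63n^2 + 153n - 648


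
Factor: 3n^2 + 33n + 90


Roots satisfy r1 + r2 = -b/a = -11 and r1*r2 = c/a = 30.
So r1 = -6, r2 = -5.
3n^2 + 33n + 90 = 3(n - r1)(n - r2) = 3(n + 6)(n + 5)


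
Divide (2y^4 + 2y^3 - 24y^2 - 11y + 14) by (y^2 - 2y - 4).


(2y^4 + 2y^3 - 24y^2 - 11y + 14) / (y^2 - 2y - 4)
Step 1: 2y^2 * (y^2 - 2y - 4) = 2y^4 - 4y^3 - 8y^2; subtract.
Step 2: 6y * (y^2 - 2y - 4) = 6y^3 - 12y^2 - 24y; subtract.
Step 3: -4 * (y^2 - 2y - 4) = -4y^2 + 8y + 16; subtract.
Quotient: 2y^2 + 6y - 4, Remainder: 5y - 2


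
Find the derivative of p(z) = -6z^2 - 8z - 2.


Apply the power rule term by term:
  d/dz(-6z^2) = -12z
  d/dz(-8z) = -8
  d/dz(-2) = 0
p'(z) = -12z - 8


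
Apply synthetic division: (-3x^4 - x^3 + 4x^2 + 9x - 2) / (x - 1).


Synthetic division with c = 1. Coefficients: -3, -1, 4, 9, -2
Bring down -3.
  -3 * 1 = -3; -3 - 1 = -4
  -4 * 1 = -4; -4 + 4 = 0
  0 * 1 = 0; 0 + 9 = 9
  9 * 1 = 9; 9 - 2 = 7
Quotient: -3x^3 - 4x^2 + 9, Remainder: 7


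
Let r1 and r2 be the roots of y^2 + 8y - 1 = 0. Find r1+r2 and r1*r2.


For ay^2+by+c=0: sum = -b/a, product = c/a.
a=1, b=8, c=-1
Sum = -(8)/1 = -8
Product = (-1)/1 = -1


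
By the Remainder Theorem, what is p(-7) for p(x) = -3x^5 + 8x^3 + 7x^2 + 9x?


By the Remainder Theorem, the remainder equals p(-7):
  -3*(-7)^5 = 50421
  0*(-7)^4 = 0
  8*(-7)^3 = -2744
  7*(-7)^2 = 343
  9*(-7)^1 = -63
  constant: 0
Sum: 50421 + 0 - 2744 + 343 - 63 + 0 = 47957


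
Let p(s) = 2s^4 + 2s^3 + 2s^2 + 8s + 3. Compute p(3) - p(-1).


p(3) = 261
p(-1) = -3
p(3) - p(-1) = 261 + 3 = 264


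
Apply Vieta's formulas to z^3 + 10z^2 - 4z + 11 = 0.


Monic cubic z^3+bz^2+cz+d=0: sum=-b, pairwise sum=c, product=-d.
b=10, c=-4, d=11
r1+r2+r3 = -10
r1r2+r1r3+r2r3 = -4
r1r2r3 = -11


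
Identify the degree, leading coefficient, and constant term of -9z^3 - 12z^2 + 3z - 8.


Highest power of z is 3, with coefficient -9. Constant term is -8.
Degree = 3, leading coefficient = -9, constant term = -8


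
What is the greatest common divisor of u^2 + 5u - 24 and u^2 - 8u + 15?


Factor each:
  u^2 + 5u - 24 = (u - 3)(u + 8)
  u^2 - 8u + 15 = (u - 3)(u - 5)
Common monic factor: u - 3


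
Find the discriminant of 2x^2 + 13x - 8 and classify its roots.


D = b^2 - 4ac = (13)^2 - 4(2)(-8) = 169 + 64 = 233
Since D > 0: two distinct irrational roots


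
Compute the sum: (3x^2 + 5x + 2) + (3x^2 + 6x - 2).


Align terms by degree and add:
  3x^2 + 5x + 2
+ 3x^2 + 6x - 2
= 6x^2 + 11x


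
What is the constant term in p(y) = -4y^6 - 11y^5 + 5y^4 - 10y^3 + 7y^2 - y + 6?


Read off the constant term: 6


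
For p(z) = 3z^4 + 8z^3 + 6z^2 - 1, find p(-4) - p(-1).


p(-4) = 351
p(-1) = 0
p(-4) - p(-1) = 351 = 351


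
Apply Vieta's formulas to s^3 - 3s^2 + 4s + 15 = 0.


Monic cubic s^3+bs^2+cs+d=0: sum=-b, pairwise sum=c, product=-d.
b=-3, c=4, d=15
r1+r2+r3 = 3
r1r2+r1r3+r2r3 = 4
r1r2r3 = -15


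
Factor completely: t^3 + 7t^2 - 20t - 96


Try integer roots (divisors of -96). t=4: p(4)=0.
Divide out (t - 4): quotient is t^2 + 11t + 24.
Factor the quadratic: (t + 3)(t + 8)
Result: (t - 4)(t + 3)(t + 8)


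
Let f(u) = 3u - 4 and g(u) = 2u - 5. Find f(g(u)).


Substitute g(u) into f:
f(g(u)) = 3*(2u - 5) + (-4)
Expand and combine: 6u - 19


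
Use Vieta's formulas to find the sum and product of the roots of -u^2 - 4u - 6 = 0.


For au^2+bu+c=0: sum = -b/a, product = c/a.
a=-1, b=-4, c=-6
Sum = -(-4)/-1 = -4
Product = (-6)/-1 = 6


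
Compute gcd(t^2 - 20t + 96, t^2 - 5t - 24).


Factor each:
  t^2 - 20t + 96 = (t - 8)(t - 12)
  t^2 - 5t - 24 = (t - 8)(t + 3)
Common monic factor: t - 8


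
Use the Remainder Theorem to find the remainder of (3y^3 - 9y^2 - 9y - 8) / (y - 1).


By the Remainder Theorem, the remainder equals p(1):
  3*(1)^3 = 3
  -9*(1)^2 = -9
  -9*(1)^1 = -9
  constant: -8
Sum: 3 - 9 - 9 - 8 = -23


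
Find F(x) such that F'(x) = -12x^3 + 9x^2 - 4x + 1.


Reverse power rule on each term:
  ∫ -12x^3 dx = -3x^4
  ∫ 9x^2 dx = 3x^3
  ∫ -4x dx = -2x^2
  ∫ 1 dx = x
F(x) = -3x^4 + 3x^3 - 2x^2 + x + C


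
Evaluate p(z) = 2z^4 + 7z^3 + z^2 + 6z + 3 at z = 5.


Using direct substitution:
  2 * (5)^4 = 1250
  7 * (5)^3 = 875
  1 * (5)^2 = 25
  6 * (5)^1 = 30
  constant: 3
Sum = 1250 + 875 + 25 + 30 + 3 = 2183


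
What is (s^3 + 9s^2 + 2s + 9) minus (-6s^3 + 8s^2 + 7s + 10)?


Distribute the minus sign:
  (s^3 + 9s^2 + 2s + 9)
- (-6s^3 + 8s^2 + 7s + 10)
Negate second polynomial: 6s^3 - 8s^2 - 7s - 10
Add: 7s^3 + s^2 - 5s - 1


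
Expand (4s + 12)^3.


Expand (4s + 12)^3 by repeated multiplication:
  (4s + 12)^2 = 16s^2 + 96s + 144
= 64s^3 + 576s^2 + 1728s + 1728


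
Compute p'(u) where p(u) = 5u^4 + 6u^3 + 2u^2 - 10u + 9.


Apply the power rule term by term:
  d/du(5u^4) = 20u^3
  d/du(6u^3) = 18u^2
  d/du(2u^2) = 4u
  d/du(-10u) = -10
  d/du(9) = 0
p'(u) = 20u^3 + 18u^2 + 4u - 10


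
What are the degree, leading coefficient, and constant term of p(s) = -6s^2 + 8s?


Highest power of s is 2, with coefficient -6. Constant term is 0.
Degree = 2, leading coefficient = -6, constant term = 0


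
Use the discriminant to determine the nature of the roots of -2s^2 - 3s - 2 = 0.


D = b^2 - 4ac = (-3)^2 - 4(-2)(-2) = 9 - 16 = -7
Since D < 0: two complex conjugate roots (no real roots)


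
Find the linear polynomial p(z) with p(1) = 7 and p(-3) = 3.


p(z) = mz + b. Using p(1)=7, p(-3)=3:
m = (7 - 3)/(1 + 3) = 4/4 = 1
b = 7 - m*(1) = 7 - 1 = 6
p(z) = z + 6


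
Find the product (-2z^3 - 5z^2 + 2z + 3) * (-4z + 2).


Distribute each term of the first polynomial:
  (-2z^3)(-4z + 2) = 8z^4 - 4z^3
  (-5z^2)(-4z + 2) = 20z^3 - 10z^2
  (2z)(-4z + 2) = -8z^2 + 4z
  (3)(-4z + 2) = -12z + 6
Sum: 8z^4 + 16z^3 - 18z^2 - 8z + 6


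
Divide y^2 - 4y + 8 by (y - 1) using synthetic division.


Synthetic division with c = 1. Coefficients: 1, -4, 8
Bring down 1.
  1 * 1 = 1; 1 - 4 = -3
  -3 * 1 = -3; -3 + 8 = 5
Quotient: y - 3, Remainder: 5


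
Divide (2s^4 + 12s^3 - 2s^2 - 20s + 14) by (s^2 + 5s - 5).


(2s^4 + 12s^3 - 2s^2 - 20s + 14) / (s^2 + 5s - 5)
Step 1: 2s^2 * (s^2 + 5s - 5) = 2s^4 + 10s^3 - 10s^2; subtract.
Step 2: 2s * (s^2 + 5s - 5) = 2s^3 + 10s^2 - 10s; subtract.
Step 3: -2 * (s^2 + 5s - 5) = -2s^2 - 10s + 10; subtract.
Quotient: 2s^2 + 2s - 2, Remainder: 4


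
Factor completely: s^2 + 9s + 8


Roots satisfy r1 + r2 = -b/a = -9 and r1*r2 = c/a = 8.
So r1 = -8, r2 = -1.
s^2 + 9s + 8 = (s - r1)(s - r2) = (s + 8)(s + 1)


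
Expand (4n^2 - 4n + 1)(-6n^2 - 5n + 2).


Distribute each term of the first polynomial:
  (4n^2)(-6n^2 - 5n + 2) = -24n^4 - 20n^3 + 8n^2
  (-4n)(-6n^2 - 5n + 2) = 24n^3 + 20n^2 - 8n
  (1)(-6n^2 - 5n + 2) = -6n^2 - 5n + 2
Sum: -24n^4 + 4n^3 + 22n^2 - 13n + 2


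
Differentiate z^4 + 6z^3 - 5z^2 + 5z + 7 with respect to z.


Apply the power rule term by term:
  d/dz(z^4) = 4z^3
  d/dz(6z^3) = 18z^2
  d/dz(-5z^2) = -10z
  d/dz(5z) = 5
  d/dz(7) = 0
p'(z) = 4z^3 + 18z^2 - 10z + 5


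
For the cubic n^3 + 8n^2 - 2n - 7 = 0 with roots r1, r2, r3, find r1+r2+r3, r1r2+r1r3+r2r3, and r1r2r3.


Monic cubic n^3+bn^2+cn+d=0: sum=-b, pairwise sum=c, product=-d.
b=8, c=-2, d=-7
r1+r2+r3 = -8
r1r2+r1r3+r2r3 = -2
r1r2r3 = 7


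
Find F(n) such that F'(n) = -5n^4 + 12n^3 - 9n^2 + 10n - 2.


Reverse power rule on each term:
  ∫ -5n^4 dn = -n^5
  ∫ 12n^3 dn = 3n^4
  ∫ -9n^2 dn = -3n^3
  ∫ 10n dn = 5n^2
  ∫ -2 dn = -2n
F(n) = -n^5 + 3n^4 - 3n^3 + 5n^2 - 2n + C


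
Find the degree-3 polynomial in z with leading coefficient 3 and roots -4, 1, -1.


p(z) = 3(z + 4)(z - 1)(z + 1)
Expand: 3z^3 + 12z^2 - 3z - 12


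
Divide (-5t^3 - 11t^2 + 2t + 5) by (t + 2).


(-5t^3 - 11t^2 + 2t + 5) / (t + 2)
Step 1: -5t^2 * (t + 2) = -5t^3 - 10t^2; subtract.
Step 2: -t * (t + 2) = -t^2 - 2t; subtract.
Step 3: 4 * (t + 2) = 4t + 8; subtract.
Quotient: -5t^2 - t + 4, Remainder: -3


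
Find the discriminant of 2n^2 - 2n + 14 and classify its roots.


D = b^2 - 4ac = (-2)^2 - 4(2)(14) = 4 - 112 = -108
Since D < 0: two complex conjugate roots (no real roots)


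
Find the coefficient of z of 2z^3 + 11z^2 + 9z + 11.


Read off the coefficient of z: 9


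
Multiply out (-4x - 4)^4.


Expand (-4x - 4)^4 by repeated multiplication:
  (-4x - 4)^2 = 16x^2 + 32x + 16
  (-4x - 4)^3 = -64x^3 - 192x^2 - 192x - 64
= 256x^4 + 1024x^3 + 1536x^2 + 1024x + 256


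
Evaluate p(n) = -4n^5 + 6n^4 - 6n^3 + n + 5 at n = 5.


Using direct substitution:
  -4 * (5)^5 = -12500
  6 * (5)^4 = 3750
  -6 * (5)^3 = -750
  0 * (5)^2 = 0
  1 * (5)^1 = 5
  constant: 5
Sum = -12500 + 3750 - 750 + 0 + 5 + 5 = -9490


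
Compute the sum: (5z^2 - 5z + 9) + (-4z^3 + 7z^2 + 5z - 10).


Align terms by degree and add:
  5z^2 - 5z + 9
  -4z^3 + 7z^2 + 5z - 10
= -4z^3 + 12z^2 - 1


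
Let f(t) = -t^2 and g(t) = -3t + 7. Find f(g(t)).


Substitute g(t) into f:
f(g(t)) = -1*(-3t + 7)^2
(-3t + 7)^2 = 9t^2 - 42t + 49
Expand and combine: -9t^2 + 42t - 49


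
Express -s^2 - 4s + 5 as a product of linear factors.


Roots satisfy r1 + r2 = -b/a = -4 and r1*r2 = c/a = -5.
So r1 = 1, r2 = -5.
-s^2 - 4s + 5 = -(s - r1)(s - r2) = -(s - 1)(s + 5)


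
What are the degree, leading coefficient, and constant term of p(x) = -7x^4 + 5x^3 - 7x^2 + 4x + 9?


Highest power of x is 4, with coefficient -7. Constant term is 9.
Degree = 4, leading coefficient = -7, constant term = 9


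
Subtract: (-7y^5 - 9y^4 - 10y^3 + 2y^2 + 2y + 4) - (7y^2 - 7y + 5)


Distribute the minus sign:
  (-7y^5 - 9y^4 - 10y^3 + 2y^2 + 2y + 4)
- (7y^2 - 7y + 5)
Negate second polynomial: -7y^2 + 7y - 5
Add: -7y^5 - 9y^4 - 10y^3 - 5y^2 + 9y - 1


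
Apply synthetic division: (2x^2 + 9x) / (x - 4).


Synthetic division with c = 4. Coefficients: 2, 9, 0
Bring down 2.
  2 * 4 = 8; 8 + 9 = 17
  17 * 4 = 68; 68 + 0 = 68
Quotient: 2x + 17, Remainder: 68


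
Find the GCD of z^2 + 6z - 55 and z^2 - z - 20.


Factor each:
  z^2 + 6z - 55 = (z - 5)(z + 11)
  z^2 - z - 20 = (z - 5)(z + 4)
Common monic factor: z - 5


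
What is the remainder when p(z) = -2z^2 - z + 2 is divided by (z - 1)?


By the Remainder Theorem, the remainder equals p(1):
  -2*(1)^2 = -2
  -1*(1)^1 = -1
  constant: 2
Sum: -2 - 1 + 2 = -1


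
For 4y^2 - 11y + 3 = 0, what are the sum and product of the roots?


For ay^2+by+c=0: sum = -b/a, product = c/a.
a=4, b=-11, c=3
Sum = -(-11)/4 = 11/4
Product = (3)/4 = 3/4


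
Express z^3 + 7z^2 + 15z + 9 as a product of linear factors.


Try integer roots (divisors of 9). z=-3: p(-3)=0.
Divide out (z + 3): quotient is z^2 + 4z + 3.
Factor the quadratic: (z + 3)(z + 1)
Result: (z + 3)(z + 3)(z + 1)


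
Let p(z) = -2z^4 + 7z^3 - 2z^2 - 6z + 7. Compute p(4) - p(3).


p(4) = -113
p(3) = -2
p(4) - p(3) = -113 + 2 = -111


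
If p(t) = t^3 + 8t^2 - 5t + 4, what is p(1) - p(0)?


p(1) = 8
p(0) = 4
p(1) - p(0) = 8 - 4 = 4


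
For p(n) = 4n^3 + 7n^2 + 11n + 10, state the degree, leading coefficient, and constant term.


Highest power of n is 3, with coefficient 4. Constant term is 10.
Degree = 3, leading coefficient = 4, constant term = 10


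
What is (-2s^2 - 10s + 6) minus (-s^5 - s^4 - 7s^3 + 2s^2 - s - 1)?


Distribute the minus sign:
  (-2s^2 - 10s + 6)
- (-s^5 - s^4 - 7s^3 + 2s^2 - s - 1)
Negate second polynomial: s^5 + s^4 + 7s^3 - 2s^2 + s + 1
Add: s^5 + s^4 + 7s^3 - 4s^2 - 9s + 7


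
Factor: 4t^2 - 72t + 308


Roots satisfy r1 + r2 = -b/a = 18 and r1*r2 = c/a = 77.
So r1 = 7, r2 = 11.
4t^2 - 72t + 308 = 4(t - r1)(t - r2) = 4(t - 7)(t - 11)


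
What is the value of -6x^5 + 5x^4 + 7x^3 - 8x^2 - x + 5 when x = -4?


Using direct substitution:
  -6 * (-4)^5 = 6144
  5 * (-4)^4 = 1280
  7 * (-4)^3 = -448
  -8 * (-4)^2 = -128
  -1 * (-4)^1 = 4
  constant: 5
Sum = 6144 + 1280 - 448 - 128 + 4 + 5 = 6857


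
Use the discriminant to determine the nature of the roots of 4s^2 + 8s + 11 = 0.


D = b^2 - 4ac = (8)^2 - 4(4)(11) = 64 - 176 = -112
Since D < 0: two complex conjugate roots (no real roots)


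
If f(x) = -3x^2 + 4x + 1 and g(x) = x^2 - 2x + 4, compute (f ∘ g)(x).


Substitute g(x) into f:
f(g(x)) = -3*(x^2 - 2x + 4)^2 + 4*(x^2 - 2x + 4) + 1
(x^2 - 2x + 4)^2 = x^4 - 4x^3 + 12x^2 - 16x + 16
Expand and combine: -3x^4 + 12x^3 - 32x^2 + 40x - 31


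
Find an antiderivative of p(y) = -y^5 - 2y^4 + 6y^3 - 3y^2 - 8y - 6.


Reverse power rule on each term:
  ∫ -y^5 dy = -(1/6)y^6
  ∫ -2y^4 dy = -(2/5)y^5
  ∫ 6y^3 dy = (3/2)y^4
  ∫ -3y^2 dy = -y^3
  ∫ -8y dy = -4y^2
  ∫ -6 dy = -6y
F(y) = -(1/6)y^6 - (2/5)y^5 + (3/2)y^4 - y^3 - 4y^2 - 6y + C


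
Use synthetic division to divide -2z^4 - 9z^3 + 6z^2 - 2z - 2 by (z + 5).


Synthetic division with c = -5. Coefficients: -2, -9, 6, -2, -2
Bring down -2.
  -2 * -5 = 10; 10 - 9 = 1
  1 * -5 = -5; -5 + 6 = 1
  1 * -5 = -5; -5 - 2 = -7
  -7 * -5 = 35; 35 - 2 = 33
Quotient: -2z^3 + z^2 + z - 7, Remainder: 33


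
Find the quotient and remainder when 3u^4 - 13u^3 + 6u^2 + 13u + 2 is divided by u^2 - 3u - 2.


(3u^4 - 13u^3 + 6u^2 + 13u + 2) / (u^2 - 3u - 2)
Step 1: 3u^2 * (u^2 - 3u - 2) = 3u^4 - 9u^3 - 6u^2; subtract.
Step 2: -4u * (u^2 - 3u - 2) = -4u^3 + 12u^2 + 8u; subtract.
Step 3: 0 * (u^2 - 3u - 2) = 0; subtract.
Quotient: 3u^2 - 4u, Remainder: 5u + 2


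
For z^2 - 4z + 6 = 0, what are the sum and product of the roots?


For az^2+bz+c=0: sum = -b/a, product = c/a.
a=1, b=-4, c=6
Sum = -(-4)/1 = 4
Product = (6)/1 = 6


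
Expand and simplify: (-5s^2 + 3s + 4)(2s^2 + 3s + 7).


Distribute each term of the first polynomial:
  (-5s^2)(2s^2 + 3s + 7) = -10s^4 - 15s^3 - 35s^2
  (3s)(2s^2 + 3s + 7) = 6s^3 + 9s^2 + 21s
  (4)(2s^2 + 3s + 7) = 8s^2 + 12s + 28
Sum: -10s^4 - 9s^3 - 18s^2 + 33s + 28


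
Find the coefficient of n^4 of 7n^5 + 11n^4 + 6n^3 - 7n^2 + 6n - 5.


Read off the coefficient of n^4: 11


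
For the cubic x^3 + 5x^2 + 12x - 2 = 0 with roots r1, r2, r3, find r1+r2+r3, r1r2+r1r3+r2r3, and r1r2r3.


Monic cubic x^3+bx^2+cx+d=0: sum=-b, pairwise sum=c, product=-d.
b=5, c=12, d=-2
r1+r2+r3 = -5
r1r2+r1r3+r2r3 = 12
r1r2r3 = 2


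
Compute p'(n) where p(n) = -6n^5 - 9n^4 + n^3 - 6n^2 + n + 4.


Apply the power rule term by term:
  d/dn(-6n^5) = -30n^4
  d/dn(-9n^4) = -36n^3
  d/dn(n^3) = 3n^2
  d/dn(-6n^2) = -12n
  d/dn(n) = 1
  d/dn(4) = 0
p'(n) = -30n^4 - 36n^3 + 3n^2 - 12n + 1


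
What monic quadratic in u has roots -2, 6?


p(u) = (u + 2)(u - 6)
Expand: u^2 - 4u - 12


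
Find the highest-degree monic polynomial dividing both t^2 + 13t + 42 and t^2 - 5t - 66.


Factor each:
  t^2 + 13t + 42 = (t + 6)(t + 7)
  t^2 - 5t - 66 = (t + 6)(t - 11)
Common monic factor: t + 6


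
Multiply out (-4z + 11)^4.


Expand (-4z + 11)^4 by repeated multiplication:
  (-4z + 11)^2 = 16z^2 - 88z + 121
  (-4z + 11)^3 = -64z^3 + 528z^2 - 1452z + 1331
= 256z^4 - 2816z^3 + 11616z^2 - 21296z + 14641


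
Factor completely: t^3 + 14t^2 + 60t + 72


Try integer roots (divisors of 72). t=-6: p(-6)=0.
Divide out (t + 6): quotient is t^2 + 8t + 12.
Factor the quadratic: (t + 2)(t + 6)
Result: (t + 6)(t + 2)(t + 6)


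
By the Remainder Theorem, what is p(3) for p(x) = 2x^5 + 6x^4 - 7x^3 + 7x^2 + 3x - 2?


By the Remainder Theorem, the remainder equals p(3):
  2*(3)^5 = 486
  6*(3)^4 = 486
  -7*(3)^3 = -189
  7*(3)^2 = 63
  3*(3)^1 = 9
  constant: -2
Sum: 486 + 486 - 189 + 63 + 9 - 2 = 853


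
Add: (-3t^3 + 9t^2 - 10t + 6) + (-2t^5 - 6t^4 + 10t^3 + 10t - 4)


Align terms by degree and add:
  -3t^3 + 9t^2 - 10t + 6
  -2t^5 - 6t^4 + 10t^3 + 10t - 4
= -2t^5 - 6t^4 + 7t^3 + 9t^2 + 2


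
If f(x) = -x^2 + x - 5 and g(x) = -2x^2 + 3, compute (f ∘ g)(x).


Substitute g(x) into f:
f(g(x)) = -1*(-2x^2 + 3)^2 + 1*(-2x^2 + 3) + (-5)
(-2x^2 + 3)^2 = 4x^4 - 12x^2 + 9
Expand and combine: -4x^4 + 10x^2 - 11


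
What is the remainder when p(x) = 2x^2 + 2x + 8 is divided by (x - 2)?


By the Remainder Theorem, the remainder equals p(2):
  2*(2)^2 = 8
  2*(2)^1 = 4
  constant: 8
Sum: 8 + 4 + 8 = 20


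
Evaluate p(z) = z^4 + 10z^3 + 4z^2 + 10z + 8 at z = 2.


Using direct substitution:
  1 * (2)^4 = 16
  10 * (2)^3 = 80
  4 * (2)^2 = 16
  10 * (2)^1 = 20
  constant: 8
Sum = 16 + 80 + 16 + 20 + 8 = 140


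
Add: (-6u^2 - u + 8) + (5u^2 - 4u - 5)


Align terms by degree and add:
  -6u^2 - u + 8
+ 5u^2 - 4u - 5
= -u^2 - 5u + 3


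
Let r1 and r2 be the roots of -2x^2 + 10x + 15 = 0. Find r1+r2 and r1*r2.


For ax^2+bx+c=0: sum = -b/a, product = c/a.
a=-2, b=10, c=15
Sum = -(10)/-2 = 5
Product = (15)/-2 = -15/2


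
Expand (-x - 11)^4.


Expand (-x - 11)^4 by repeated multiplication:
  (-x - 11)^2 = x^2 + 22x + 121
  (-x - 11)^3 = -x^3 - 33x^2 - 363x - 1331
= x^4 + 44x^3 + 726x^2 + 5324x + 14641


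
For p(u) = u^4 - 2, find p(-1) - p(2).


p(-1) = -1
p(2) = 14
p(-1) - p(2) = -1 - 14 = -15


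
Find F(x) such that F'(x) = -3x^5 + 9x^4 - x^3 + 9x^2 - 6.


Reverse power rule on each term:
  ∫ -3x^5 dx = -(1/2)x^6
  ∫ 9x^4 dx = (9/5)x^5
  ∫ -x^3 dx = -(1/4)x^4
  ∫ 9x^2 dx = 3x^3
  ∫ -6 dx = -6x
F(x) = -(1/2)x^6 + (9/5)x^5 - (1/4)x^4 + 3x^3 - 6x + C


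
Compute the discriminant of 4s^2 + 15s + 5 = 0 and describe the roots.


D = b^2 - 4ac = (15)^2 - 4(4)(5) = 225 - 80 = 145
Since D > 0: two distinct irrational roots


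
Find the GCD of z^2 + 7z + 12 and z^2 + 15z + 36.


Factor each:
  z^2 + 7z + 12 = (z + 3)(z + 4)
  z^2 + 15z + 36 = (z + 3)(z + 12)
Common monic factor: z + 3


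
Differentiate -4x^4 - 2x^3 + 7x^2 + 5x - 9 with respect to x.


Apply the power rule term by term:
  d/dx(-4x^4) = -16x^3
  d/dx(-2x^3) = -6x^2
  d/dx(7x^2) = 14x
  d/dx(5x) = 5
  d/dx(-9) = 0
p'(x) = -16x^3 - 6x^2 + 14x + 5


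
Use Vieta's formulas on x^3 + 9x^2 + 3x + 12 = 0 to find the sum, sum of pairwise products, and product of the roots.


Monic cubic x^3+bx^2+cx+d=0: sum=-b, pairwise sum=c, product=-d.
b=9, c=3, d=12
r1+r2+r3 = -9
r1r2+r1r3+r2r3 = 3
r1r2r3 = -12


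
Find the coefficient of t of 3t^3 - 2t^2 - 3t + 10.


Read off the coefficient of t: -3


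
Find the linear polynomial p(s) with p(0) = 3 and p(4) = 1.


p(s) = ms + b. Using p(0)=3, p(4)=1:
m = (3 - 1)/(0 - 4) = 2/-4 = -1/2
b = 3 - m*(0) = 3 = 3
p(s) = -(1/2)s + 3


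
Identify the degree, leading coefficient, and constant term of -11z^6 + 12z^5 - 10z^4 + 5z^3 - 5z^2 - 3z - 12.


Highest power of z is 6, with coefficient -11. Constant term is -12.
Degree = 6, leading coefficient = -11, constant term = -12


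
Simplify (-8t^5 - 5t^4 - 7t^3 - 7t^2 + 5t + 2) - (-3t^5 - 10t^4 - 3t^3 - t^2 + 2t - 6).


Distribute the minus sign:
  (-8t^5 - 5t^4 - 7t^3 - 7t^2 + 5t + 2)
- (-3t^5 - 10t^4 - 3t^3 - t^2 + 2t - 6)
Negate second polynomial: 3t^5 + 10t^4 + 3t^3 + t^2 - 2t + 6
Add: -5t^5 + 5t^4 - 4t^3 - 6t^2 + 3t + 8


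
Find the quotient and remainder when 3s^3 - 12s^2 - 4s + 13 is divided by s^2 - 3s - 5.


(3s^3 - 12s^2 - 4s + 13) / (s^2 - 3s - 5)
Step 1: 3s * (s^2 - 3s - 5) = 3s^3 - 9s^2 - 15s; subtract.
Step 2: -3 * (s^2 - 3s - 5) = -3s^2 + 9s + 15; subtract.
Quotient: 3s - 3, Remainder: 2s - 2


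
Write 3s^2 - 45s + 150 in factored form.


Roots satisfy r1 + r2 = -b/a = 15 and r1*r2 = c/a = 50.
So r1 = 5, r2 = 10.
3s^2 - 45s + 150 = 3(s - r1)(s - r2) = 3(s - 5)(s - 10)


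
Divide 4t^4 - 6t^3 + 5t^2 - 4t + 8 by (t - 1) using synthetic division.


Synthetic division with c = 1. Coefficients: 4, -6, 5, -4, 8
Bring down 4.
  4 * 1 = 4; 4 - 6 = -2
  -2 * 1 = -2; -2 + 5 = 3
  3 * 1 = 3; 3 - 4 = -1
  -1 * 1 = -1; -1 + 8 = 7
Quotient: 4t^3 - 2t^2 + 3t - 1, Remainder: 7


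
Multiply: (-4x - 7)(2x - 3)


Distribute each term of the first polynomial:
  (-4x)(2x - 3) = -8x^2 + 12x
  (-7)(2x - 3) = -14x + 21
Sum: -8x^2 - 2x + 21


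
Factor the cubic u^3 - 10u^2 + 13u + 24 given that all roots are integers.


Try integer roots (divisors of 24). u=8: p(8)=0.
Divide out (u - 8): quotient is u^2 - 2u - 3.
Factor the quadratic: (u + 1)(u - 3)
Result: (u - 8)(u + 1)(u - 3)


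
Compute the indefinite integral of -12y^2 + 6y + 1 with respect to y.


Reverse power rule on each term:
  ∫ -12y^2 dy = -4y^3
  ∫ 6y dy = 3y^2
  ∫ 1 dy = y
F(y) = -4y^3 + 3y^2 + y + C


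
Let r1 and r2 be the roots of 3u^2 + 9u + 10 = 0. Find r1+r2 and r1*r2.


For au^2+bu+c=0: sum = -b/a, product = c/a.
a=3, b=9, c=10
Sum = -(9)/3 = -3
Product = (10)/3 = 10/3


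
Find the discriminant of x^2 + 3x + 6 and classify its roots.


D = b^2 - 4ac = (3)^2 - 4(1)(6) = 9 - 24 = -15
Since D < 0: two complex conjugate roots (no real roots)


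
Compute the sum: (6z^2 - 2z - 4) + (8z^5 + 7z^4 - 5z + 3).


Align terms by degree and add:
  6z^2 - 2z - 4
+ 8z^5 + 7z^4 - 5z + 3
= 8z^5 + 7z^4 + 6z^2 - 7z - 1


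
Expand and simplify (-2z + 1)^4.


Expand (-2z + 1)^4 by repeated multiplication:
  (-2z + 1)^2 = 4z^2 - 4z + 1
  (-2z + 1)^3 = -8z^3 + 12z^2 - 6z + 1
= 16z^4 - 32z^3 + 24z^2 - 8z + 1


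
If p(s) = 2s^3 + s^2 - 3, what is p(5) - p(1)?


p(5) = 272
p(1) = 0
p(5) - p(1) = 272 = 272


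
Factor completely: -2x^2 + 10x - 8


Roots satisfy r1 + r2 = -b/a = 5 and r1*r2 = c/a = 4.
So r1 = 1, r2 = 4.
-2x^2 + 10x - 8 = -2(x - r1)(x - r2) = -2(x - 1)(x - 4)


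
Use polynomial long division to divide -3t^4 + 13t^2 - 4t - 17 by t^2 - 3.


(-3t^4 + 13t^2 - 4t - 17) / (t^2 - 3)
Step 1: -3t^2 * (t^2 - 3) = -3t^4 + 9t^2; subtract.
Step 2: 0 * (t^2 - 3) = 0; subtract.
Step 3: 4 * (t^2 - 3) = 4t^2 - 12; subtract.
Quotient: -3t^2 + 4, Remainder: -4t - 5


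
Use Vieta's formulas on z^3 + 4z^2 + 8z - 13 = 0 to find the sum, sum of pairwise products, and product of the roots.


Monic cubic z^3+bz^2+cz+d=0: sum=-b, pairwise sum=c, product=-d.
b=4, c=8, d=-13
r1+r2+r3 = -4
r1r2+r1r3+r2r3 = 8
r1r2r3 = 13


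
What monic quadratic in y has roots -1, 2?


p(y) = (y + 1)(y - 2)
Expand: y^2 - y - 2


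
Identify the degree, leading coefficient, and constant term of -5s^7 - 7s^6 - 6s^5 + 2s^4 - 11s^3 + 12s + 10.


Highest power of s is 7, with coefficient -5. Constant term is 10.
Degree = 7, leading coefficient = -5, constant term = 10


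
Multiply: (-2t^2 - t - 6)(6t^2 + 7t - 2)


Distribute each term of the first polynomial:
  (-2t^2)(6t^2 + 7t - 2) = -12t^4 - 14t^3 + 4t^2
  (-t)(6t^2 + 7t - 2) = -6t^3 - 7t^2 + 2t
  (-6)(6t^2 + 7t - 2) = -36t^2 - 42t + 12
Sum: -12t^4 - 20t^3 - 39t^2 - 40t + 12


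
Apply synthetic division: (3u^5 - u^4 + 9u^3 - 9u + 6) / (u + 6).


Synthetic division with c = -6. Coefficients: 3, -1, 9, 0, -9, 6
Bring down 3.
  3 * -6 = -18; -18 - 1 = -19
  -19 * -6 = 114; 114 + 9 = 123
  123 * -6 = -738; -738 + 0 = -738
  -738 * -6 = 4428; 4428 - 9 = 4419
  4419 * -6 = -26514; -26514 + 6 = -26508
Quotient: 3u^4 - 19u^3 + 123u^2 - 738u + 4419, Remainder: -26508


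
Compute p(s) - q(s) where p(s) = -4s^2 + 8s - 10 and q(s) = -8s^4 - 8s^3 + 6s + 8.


Distribute the minus sign:
  (-4s^2 + 8s - 10)
- (-8s^4 - 8s^3 + 6s + 8)
Negate second polynomial: 8s^4 + 8s^3 - 6s - 8
Add: 8s^4 + 8s^3 - 4s^2 + 2s - 18


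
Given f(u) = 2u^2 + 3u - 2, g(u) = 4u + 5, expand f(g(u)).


Substitute g(u) into f:
f(g(u)) = 2*(4u + 5)^2 + 3*(4u + 5) + (-2)
(4u + 5)^2 = 16u^2 + 40u + 25
Expand and combine: 32u^2 + 92u + 63


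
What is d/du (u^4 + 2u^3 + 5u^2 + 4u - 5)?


Apply the power rule term by term:
  d/du(u^4) = 4u^3
  d/du(2u^3) = 6u^2
  d/du(5u^2) = 10u
  d/du(4u) = 4
  d/du(-5) = 0
p'(u) = 4u^3 + 6u^2 + 10u + 4


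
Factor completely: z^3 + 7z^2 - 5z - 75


Try integer roots (divisors of -75). z=-5: p(-5)=0.
Divide out (z + 5): quotient is z^2 + 2z - 15.
Factor the quadratic: (z + 5)(z - 3)
Result: (z + 5)(z + 5)(z - 3)


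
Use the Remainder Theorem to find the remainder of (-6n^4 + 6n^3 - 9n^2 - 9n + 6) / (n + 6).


By the Remainder Theorem, the remainder equals p(-6):
  -6*(-6)^4 = -7776
  6*(-6)^3 = -1296
  -9*(-6)^2 = -324
  -9*(-6)^1 = 54
  constant: 6
Sum: -7776 - 1296 - 324 + 54 + 6 = -9336


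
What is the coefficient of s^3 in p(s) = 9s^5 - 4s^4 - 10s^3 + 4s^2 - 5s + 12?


Read off the coefficient of s^3: -10


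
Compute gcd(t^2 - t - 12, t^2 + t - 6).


Factor each:
  t^2 - t - 12 = (t + 3)(t - 4)
  t^2 + t - 6 = (t + 3)(t - 2)
Common monic factor: t + 3


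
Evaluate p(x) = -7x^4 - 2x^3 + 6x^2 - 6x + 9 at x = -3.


Using direct substitution:
  -7 * (-3)^4 = -567
  -2 * (-3)^3 = 54
  6 * (-3)^2 = 54
  -6 * (-3)^1 = 18
  constant: 9
Sum = -567 + 54 + 54 + 18 + 9 = -432


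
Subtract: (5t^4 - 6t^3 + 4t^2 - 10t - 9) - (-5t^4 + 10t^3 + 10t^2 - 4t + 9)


Distribute the minus sign:
  (5t^4 - 6t^3 + 4t^2 - 10t - 9)
- (-5t^4 + 10t^3 + 10t^2 - 4t + 9)
Negate second polynomial: 5t^4 - 10t^3 - 10t^2 + 4t - 9
Add: 10t^4 - 16t^3 - 6t^2 - 6t - 18


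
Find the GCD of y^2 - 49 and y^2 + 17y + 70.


Factor each:
  y^2 - 49 = (y + 7)(y - 7)
  y^2 + 17y + 70 = (y + 7)(y + 10)
Common monic factor: y + 7


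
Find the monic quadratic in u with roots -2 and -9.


p(u) = (u + 2)(u + 9)
Expand: u^2 + 11u + 18


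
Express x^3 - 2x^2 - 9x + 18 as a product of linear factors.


Try integer roots (divisors of 18). x=3: p(3)=0.
Divide out (x - 3): quotient is x^2 + x - 6.
Factor the quadratic: (x - 2)(x + 3)
Result: (x - 3)(x - 2)(x + 3)


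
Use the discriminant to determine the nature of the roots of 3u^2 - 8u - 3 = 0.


D = b^2 - 4ac = (-8)^2 - 4(3)(-3) = 64 + 36 = 100
Since D > 0: two distinct rational roots


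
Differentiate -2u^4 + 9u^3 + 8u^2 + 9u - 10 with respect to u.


Apply the power rule term by term:
  d/du(-2u^4) = -8u^3
  d/du(9u^3) = 27u^2
  d/du(8u^2) = 16u
  d/du(9u) = 9
  d/du(-10) = 0
p'(u) = -8u^3 + 27u^2 + 16u + 9


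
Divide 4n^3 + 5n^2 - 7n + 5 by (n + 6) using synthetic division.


Synthetic division with c = -6. Coefficients: 4, 5, -7, 5
Bring down 4.
  4 * -6 = -24; -24 + 5 = -19
  -19 * -6 = 114; 114 - 7 = 107
  107 * -6 = -642; -642 + 5 = -637
Quotient: 4n^2 - 19n + 107, Remainder: -637


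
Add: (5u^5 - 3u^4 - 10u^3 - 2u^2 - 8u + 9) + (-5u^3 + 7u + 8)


Align terms by degree and add:
  5u^5 - 3u^4 - 10u^3 - 2u^2 - 8u + 9
  -5u^3 + 7u + 8
= 5u^5 - 3u^4 - 15u^3 - 2u^2 - u + 17


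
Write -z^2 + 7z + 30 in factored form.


Roots satisfy r1 + r2 = -b/a = 7 and r1*r2 = c/a = -30.
So r1 = -3, r2 = 10.
-z^2 + 7z + 30 = -(z - r1)(z - r2) = -(z + 3)(z - 10)


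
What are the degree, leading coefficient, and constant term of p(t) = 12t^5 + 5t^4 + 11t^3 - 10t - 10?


Highest power of t is 5, with coefficient 12. Constant term is -10.
Degree = 5, leading coefficient = 12, constant term = -10


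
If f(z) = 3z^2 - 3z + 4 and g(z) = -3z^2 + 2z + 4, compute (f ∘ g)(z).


Substitute g(z) into f:
f(g(z)) = 3*(-3z^2 + 2z + 4)^2 + (-3)*(-3z^2 + 2z + 4) + 4
(-3z^2 + 2z + 4)^2 = 9z^4 - 12z^3 - 20z^2 + 16z + 16
Expand and combine: 27z^4 - 36z^3 - 51z^2 + 42z + 40


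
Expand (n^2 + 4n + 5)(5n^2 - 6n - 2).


Distribute each term of the first polynomial:
  (n^2)(5n^2 - 6n - 2) = 5n^4 - 6n^3 - 2n^2
  (4n)(5n^2 - 6n - 2) = 20n^3 - 24n^2 - 8n
  (5)(5n^2 - 6n - 2) = 25n^2 - 30n - 10
Sum: 5n^4 + 14n^3 - n^2 - 38n - 10


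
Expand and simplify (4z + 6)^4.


Expand (4z + 6)^4 by repeated multiplication:
  (4z + 6)^2 = 16z^2 + 48z + 36
  (4z + 6)^3 = 64z^3 + 288z^2 + 432z + 216
= 256z^4 + 1536z^3 + 3456z^2 + 3456z + 1296


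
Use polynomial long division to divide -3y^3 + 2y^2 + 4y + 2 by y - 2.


(-3y^3 + 2y^2 + 4y + 2) / (y - 2)
Step 1: -3y^2 * (y - 2) = -3y^3 + 6y^2; subtract.
Step 2: -4y * (y - 2) = -4y^2 + 8y; subtract.
Step 3: -4 * (y - 2) = -4y + 8; subtract.
Quotient: -3y^2 - 4y - 4, Remainder: -6


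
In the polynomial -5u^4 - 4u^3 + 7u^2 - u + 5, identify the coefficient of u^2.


Read off the coefficient of u^2: 7


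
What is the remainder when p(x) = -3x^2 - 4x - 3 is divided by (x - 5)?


By the Remainder Theorem, the remainder equals p(5):
  -3*(5)^2 = -75
  -4*(5)^1 = -20
  constant: -3
Sum: -75 - 20 - 3 = -98


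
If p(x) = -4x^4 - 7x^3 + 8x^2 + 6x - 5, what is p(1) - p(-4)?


p(1) = -2
p(-4) = -477
p(1) - p(-4) = -2 + 477 = 475


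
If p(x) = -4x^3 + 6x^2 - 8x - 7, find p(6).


Using direct substitution:
  -4 * (6)^3 = -864
  6 * (6)^2 = 216
  -8 * (6)^1 = -48
  constant: -7
Sum = -864 + 216 - 48 - 7 = -703


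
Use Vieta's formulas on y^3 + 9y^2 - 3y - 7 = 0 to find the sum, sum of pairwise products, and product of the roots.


Monic cubic y^3+by^2+cy+d=0: sum=-b, pairwise sum=c, product=-d.
b=9, c=-3, d=-7
r1+r2+r3 = -9
r1r2+r1r3+r2r3 = -3
r1r2r3 = 7


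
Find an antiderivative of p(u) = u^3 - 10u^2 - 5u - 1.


Reverse power rule on each term:
  ∫ u^3 du = (1/4)u^4
  ∫ -10u^2 du = -(10/3)u^3
  ∫ -5u du = -(5/2)u^2
  ∫ -1 du = -u
F(u) = (1/4)u^4 - (10/3)u^3 - (5/2)u^2 - u + C


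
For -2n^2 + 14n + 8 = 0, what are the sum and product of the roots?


For an^2+bn+c=0: sum = -b/a, product = c/a.
a=-2, b=14, c=8
Sum = -(14)/-2 = 7
Product = (8)/-2 = -4


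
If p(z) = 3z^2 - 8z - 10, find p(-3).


Using direct substitution:
  3 * (-3)^2 = 27
  -8 * (-3)^1 = 24
  constant: -10
Sum = 27 + 24 - 10 = 41


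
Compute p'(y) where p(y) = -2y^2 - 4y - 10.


Apply the power rule term by term:
  d/dy(-2y^2) = -4y
  d/dy(-4y) = -4
  d/dy(-10) = 0
p'(y) = -4y - 4


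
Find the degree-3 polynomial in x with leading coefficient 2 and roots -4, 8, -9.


p(x) = 2(x + 4)(x - 8)(x + 9)
Expand: 2x^3 + 10x^2 - 136x - 576


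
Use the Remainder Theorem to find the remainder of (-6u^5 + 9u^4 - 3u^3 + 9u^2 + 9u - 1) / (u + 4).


By the Remainder Theorem, the remainder equals p(-4):
  -6*(-4)^5 = 6144
  9*(-4)^4 = 2304
  -3*(-4)^3 = 192
  9*(-4)^2 = 144
  9*(-4)^1 = -36
  constant: -1
Sum: 6144 + 2304 + 192 + 144 - 36 - 1 = 8747


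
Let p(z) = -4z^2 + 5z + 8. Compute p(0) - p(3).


p(0) = 8
p(3) = -13
p(0) - p(3) = 8 + 13 = 21


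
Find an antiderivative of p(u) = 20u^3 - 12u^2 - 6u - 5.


Reverse power rule on each term:
  ∫ 20u^3 du = 5u^4
  ∫ -12u^2 du = -4u^3
  ∫ -6u du = -3u^2
  ∫ -5 du = -5u
F(u) = 5u^4 - 4u^3 - 3u^2 - 5u + C


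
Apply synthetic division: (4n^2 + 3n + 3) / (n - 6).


Synthetic division with c = 6. Coefficients: 4, 3, 3
Bring down 4.
  4 * 6 = 24; 24 + 3 = 27
  27 * 6 = 162; 162 + 3 = 165
Quotient: 4n + 27, Remainder: 165


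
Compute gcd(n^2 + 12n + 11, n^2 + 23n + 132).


Factor each:
  n^2 + 12n + 11 = (n + 11)(n + 1)
  n^2 + 23n + 132 = (n + 11)(n + 12)
Common monic factor: n + 11


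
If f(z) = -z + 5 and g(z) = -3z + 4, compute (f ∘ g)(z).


Substitute g(z) into f:
f(g(z)) = -1*(-3z + 4) + 5
Expand and combine: 3z + 1


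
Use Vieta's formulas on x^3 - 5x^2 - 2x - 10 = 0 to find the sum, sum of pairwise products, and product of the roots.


Monic cubic x^3+bx^2+cx+d=0: sum=-b, pairwise sum=c, product=-d.
b=-5, c=-2, d=-10
r1+r2+r3 = 5
r1r2+r1r3+r2r3 = -2
r1r2r3 = 10


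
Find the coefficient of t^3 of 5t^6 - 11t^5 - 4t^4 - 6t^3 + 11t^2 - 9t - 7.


Read off the coefficient of t^3: -6


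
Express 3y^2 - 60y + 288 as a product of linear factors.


Roots satisfy r1 + r2 = -b/a = 20 and r1*r2 = c/a = 96.
So r1 = 8, r2 = 12.
3y^2 - 60y + 288 = 3(y - r1)(y - r2) = 3(y - 8)(y - 12)


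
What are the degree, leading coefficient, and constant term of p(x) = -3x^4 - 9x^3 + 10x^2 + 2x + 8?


Highest power of x is 4, with coefficient -3. Constant term is 8.
Degree = 4, leading coefficient = -3, constant term = 8


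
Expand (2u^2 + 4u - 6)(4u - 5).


Distribute each term of the first polynomial:
  (2u^2)(4u - 5) = 8u^3 - 10u^2
  (4u)(4u - 5) = 16u^2 - 20u
  (-6)(4u - 5) = -24u + 30
Sum: 8u^3 + 6u^2 - 44u + 30


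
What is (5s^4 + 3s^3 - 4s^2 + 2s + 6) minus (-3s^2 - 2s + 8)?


Distribute the minus sign:
  (5s^4 + 3s^3 - 4s^2 + 2s + 6)
- (-3s^2 - 2s + 8)
Negate second polynomial: 3s^2 + 2s - 8
Add: 5s^4 + 3s^3 - s^2 + 4s - 2


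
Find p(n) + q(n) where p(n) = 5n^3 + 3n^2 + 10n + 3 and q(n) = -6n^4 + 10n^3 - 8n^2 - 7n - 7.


Align terms by degree and add:
  5n^3 + 3n^2 + 10n + 3
  -6n^4 + 10n^3 - 8n^2 - 7n - 7
= -6n^4 + 15n^3 - 5n^2 + 3n - 4


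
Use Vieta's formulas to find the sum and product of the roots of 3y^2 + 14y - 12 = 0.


For ay^2+by+c=0: sum = -b/a, product = c/a.
a=3, b=14, c=-12
Sum = -(14)/3 = -14/3
Product = (-12)/3 = -4


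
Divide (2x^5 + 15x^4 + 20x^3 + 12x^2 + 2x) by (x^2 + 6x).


(2x^5 + 15x^4 + 20x^3 + 12x^2 + 2x) / (x^2 + 6x)
Step 1: 2x^3 * (x^2 + 6x) = 2x^5 + 12x^4; subtract.
Step 2: 3x^2 * (x^2 + 6x) = 3x^4 + 18x^3; subtract.
Step 3: 2x * (x^2 + 6x) = 2x^3 + 12x^2; subtract.
Step 4: 0 * (x^2 + 6x) = 0; subtract.
Quotient: 2x^3 + 3x^2 + 2x, Remainder: 2x


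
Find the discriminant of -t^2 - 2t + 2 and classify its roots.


D = b^2 - 4ac = (-2)^2 - 4(-1)(2) = 4 + 8 = 12
Since D > 0: two distinct irrational roots


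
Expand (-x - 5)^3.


Expand (-x - 5)^3 by repeated multiplication:
  (-x - 5)^2 = x^2 + 10x + 25
= -x^3 - 15x^2 - 75x - 125


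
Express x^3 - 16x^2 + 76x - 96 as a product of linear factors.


Try integer roots (divisors of -96). x=8: p(8)=0.
Divide out (x - 8): quotient is x^2 - 8x + 12.
Factor the quadratic: (x - 2)(x - 6)
Result: (x - 8)(x - 2)(x - 6)


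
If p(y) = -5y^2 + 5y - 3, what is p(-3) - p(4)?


p(-3) = -63
p(4) = -63
p(-3) - p(4) = -63 + 63 = 0


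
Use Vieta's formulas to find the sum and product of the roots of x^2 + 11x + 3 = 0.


For ax^2+bx+c=0: sum = -b/a, product = c/a.
a=1, b=11, c=3
Sum = -(11)/1 = -11
Product = (3)/1 = 3


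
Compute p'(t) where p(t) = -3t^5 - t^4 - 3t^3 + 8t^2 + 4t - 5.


Apply the power rule term by term:
  d/dt(-3t^5) = -15t^4
  d/dt(-t^4) = -4t^3
  d/dt(-3t^3) = -9t^2
  d/dt(8t^2) = 16t
  d/dt(4t) = 4
  d/dt(-5) = 0
p'(t) = -15t^4 - 4t^3 - 9t^2 + 16t + 4


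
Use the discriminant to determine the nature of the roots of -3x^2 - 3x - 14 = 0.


D = b^2 - 4ac = (-3)^2 - 4(-3)(-14) = 9 - 168 = -159
Since D < 0: two complex conjugate roots (no real roots)


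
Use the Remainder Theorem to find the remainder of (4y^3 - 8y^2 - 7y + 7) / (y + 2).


By the Remainder Theorem, the remainder equals p(-2):
  4*(-2)^3 = -32
  -8*(-2)^2 = -32
  -7*(-2)^1 = 14
  constant: 7
Sum: -32 - 32 + 14 + 7 = -43


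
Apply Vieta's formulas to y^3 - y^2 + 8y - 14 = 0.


Monic cubic y^3+by^2+cy+d=0: sum=-b, pairwise sum=c, product=-d.
b=-1, c=8, d=-14
r1+r2+r3 = 1
r1r2+r1r3+r2r3 = 8
r1r2r3 = 14


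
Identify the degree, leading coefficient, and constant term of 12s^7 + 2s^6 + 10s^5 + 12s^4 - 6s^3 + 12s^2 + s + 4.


Highest power of s is 7, with coefficient 12. Constant term is 4.
Degree = 7, leading coefficient = 12, constant term = 4
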